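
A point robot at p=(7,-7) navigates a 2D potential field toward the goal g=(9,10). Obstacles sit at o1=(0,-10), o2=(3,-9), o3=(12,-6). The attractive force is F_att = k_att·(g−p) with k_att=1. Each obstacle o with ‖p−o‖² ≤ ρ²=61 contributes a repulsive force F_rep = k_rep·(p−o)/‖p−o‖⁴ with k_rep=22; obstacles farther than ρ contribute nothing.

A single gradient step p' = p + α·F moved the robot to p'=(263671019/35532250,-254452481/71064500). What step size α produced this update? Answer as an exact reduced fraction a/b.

α = 1/5

F_att = 1·(g−p) = 1·(2,17) = (2.0000,17.0000)
o1: d²=58 ≤ ρ²=61; F_rep = 22·(7,3)/58² = (0.0458,0.0196)
o2: d²=20 ≤ ρ²=61; F_rep = 22·(4,2)/20² = (0.2200,0.1100)
o3: d²=26 ≤ ρ²=61; F_rep = 22·(-5,-1)/26² = (-0.1627,-0.0325)
F = F_att + ΣF_rep = (2.1031,17.0971)
Δp = p'−p = (0.4206,3.4194); α = Δx/Fx = (14945269/35532250) / (14945269/7106450) = 1/5
check: Δy/Fy = (242999019/71064500) / (242999019/14212900) = 1/5 ✓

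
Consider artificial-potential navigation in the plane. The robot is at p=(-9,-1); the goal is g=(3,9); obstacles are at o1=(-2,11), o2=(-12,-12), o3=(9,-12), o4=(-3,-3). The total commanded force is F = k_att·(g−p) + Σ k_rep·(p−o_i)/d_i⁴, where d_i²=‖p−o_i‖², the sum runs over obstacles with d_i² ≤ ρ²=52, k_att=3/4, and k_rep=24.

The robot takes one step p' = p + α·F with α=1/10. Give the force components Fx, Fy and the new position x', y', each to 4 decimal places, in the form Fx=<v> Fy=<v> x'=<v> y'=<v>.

F_att = 3/4·(g−p) = 3/4·(12,10) = (9.0000,7.5000)
o1: d²=193 > ρ²=52 → inactive
o2: d²=130 > ρ²=52 → inactive
o3: d²=445 > ρ²=52 → inactive
o4: d²=40 ≤ ρ²=52; F_rep = 24·(-6,2)/40² = (-0.0900,0.0300)
F = F_att + ΣF_rep = (8.9100,7.5300)
p' = p + 1/10·F = (-8.1090,-0.2470)

Fx=8.9100 Fy=7.5300 x'=-8.1090 y'=-0.2470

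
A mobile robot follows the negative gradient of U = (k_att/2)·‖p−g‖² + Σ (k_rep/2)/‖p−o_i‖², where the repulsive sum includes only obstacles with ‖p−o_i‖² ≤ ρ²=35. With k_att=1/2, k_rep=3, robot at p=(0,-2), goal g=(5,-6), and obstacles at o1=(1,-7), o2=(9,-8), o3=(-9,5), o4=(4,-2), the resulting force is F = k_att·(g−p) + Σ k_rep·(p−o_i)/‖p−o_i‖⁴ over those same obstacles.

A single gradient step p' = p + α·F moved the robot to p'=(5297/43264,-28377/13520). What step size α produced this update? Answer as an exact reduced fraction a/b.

F_att = 1/2·(g−p) = 1/2·(5,-4) = (2.5000,-2.0000)
o1: d²=26 ≤ ρ²=35; F_rep = 3·(-1,5)/26² = (-0.0044,0.0222)
o2: d²=117 > ρ²=35 → inactive
o3: d²=130 > ρ²=35 → inactive
o4: d²=16 ≤ ρ²=35; F_rep = 3·(-4,0)/16² = (-0.0469,0.0000)
F = F_att + ΣF_rep = (2.4487,-1.9778)
Δp = p'−p = (0.1224,-0.0989); α = Δx/Fx = (5297/43264) / (26485/10816) = 1/20
check: Δy/Fy = (-1337/13520) / (-1337/676) = 1/20 ✓

α = 1/20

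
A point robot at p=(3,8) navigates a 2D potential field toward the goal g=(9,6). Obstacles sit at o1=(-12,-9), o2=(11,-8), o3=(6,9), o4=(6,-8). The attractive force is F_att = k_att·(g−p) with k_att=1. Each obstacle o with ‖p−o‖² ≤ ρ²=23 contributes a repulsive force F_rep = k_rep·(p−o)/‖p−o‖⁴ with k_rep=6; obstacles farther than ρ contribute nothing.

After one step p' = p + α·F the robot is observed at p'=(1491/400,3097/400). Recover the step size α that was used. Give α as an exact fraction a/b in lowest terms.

F_att = 1·(g−p) = 1·(6,-2) = (6.0000,-2.0000)
o1: d²=514 > ρ²=23 → inactive
o2: d²=320 > ρ²=23 → inactive
o3: d²=10 ≤ ρ²=23; F_rep = 6·(-3,-1)/10² = (-0.1800,-0.0600)
o4: d²=265 > ρ²=23 → inactive
F = F_att + ΣF_rep = (5.8200,-2.0600)
Δp = p'−p = (0.7275,-0.2575); α = Δx/Fx = (291/400) / (291/50) = 1/8
check: Δy/Fy = (-103/400) / (-103/50) = 1/8 ✓

α = 1/8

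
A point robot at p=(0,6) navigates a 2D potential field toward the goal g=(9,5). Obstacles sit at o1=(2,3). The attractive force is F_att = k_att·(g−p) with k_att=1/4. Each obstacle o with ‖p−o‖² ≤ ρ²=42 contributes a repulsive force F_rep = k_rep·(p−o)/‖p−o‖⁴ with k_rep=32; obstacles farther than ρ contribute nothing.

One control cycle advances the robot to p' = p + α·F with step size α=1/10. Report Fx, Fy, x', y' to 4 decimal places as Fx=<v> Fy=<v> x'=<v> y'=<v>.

F_att = 1/4·(g−p) = 1/4·(9,-1) = (2.2500,-0.2500)
o1: d²=13 ≤ ρ²=42; F_rep = 32·(-2,3)/13² = (-0.3787,0.5680)
F = F_att + ΣF_rep = (1.8713,0.3180)
p' = p + 1/10·F = (0.1871,6.0318)

Fx=1.8713 Fy=0.3180 x'=0.1871 y'=6.0318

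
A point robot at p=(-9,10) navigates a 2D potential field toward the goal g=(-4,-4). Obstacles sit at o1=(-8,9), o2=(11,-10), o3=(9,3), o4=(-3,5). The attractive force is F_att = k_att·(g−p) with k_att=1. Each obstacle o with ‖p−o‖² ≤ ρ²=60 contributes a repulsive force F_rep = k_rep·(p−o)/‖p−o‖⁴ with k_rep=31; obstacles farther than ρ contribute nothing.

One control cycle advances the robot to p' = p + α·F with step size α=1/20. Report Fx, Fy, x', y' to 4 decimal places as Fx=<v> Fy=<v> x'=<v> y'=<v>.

Fx=-2.7500 Fy=-6.2500 x'=-9.1375 y'=9.6875

F_att = 1·(g−p) = 1·(5,-14) = (5.0000,-14.0000)
o1: d²=2 ≤ ρ²=60; F_rep = 31·(-1,1)/2² = (-7.7500,7.7500)
o2: d²=800 > ρ²=60 → inactive
o3: d²=373 > ρ²=60 → inactive
o4: d²=61 > ρ²=60 → inactive
F = F_att + ΣF_rep = (-2.7500,-6.2500)
p' = p + 1/20·F = (-9.1375,9.6875)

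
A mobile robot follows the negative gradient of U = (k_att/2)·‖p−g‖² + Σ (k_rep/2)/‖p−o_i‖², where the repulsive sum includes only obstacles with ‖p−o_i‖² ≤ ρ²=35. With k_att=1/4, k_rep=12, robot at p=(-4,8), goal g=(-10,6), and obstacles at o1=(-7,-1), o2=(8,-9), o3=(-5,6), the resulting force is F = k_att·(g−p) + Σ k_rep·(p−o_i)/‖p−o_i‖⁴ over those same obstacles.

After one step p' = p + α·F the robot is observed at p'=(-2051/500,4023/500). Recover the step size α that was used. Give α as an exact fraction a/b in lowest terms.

F_att = 1/4·(g−p) = 1/4·(-6,-2) = (-1.5000,-0.5000)
o1: d²=90 > ρ²=35 → inactive
o2: d²=433 > ρ²=35 → inactive
o3: d²=5 ≤ ρ²=35; F_rep = 12·(1,2)/5² = (0.4800,0.9600)
F = F_att + ΣF_rep = (-1.0200,0.4600)
Δp = p'−p = (-0.1020,0.0460); α = Δx/Fx = (-51/500) / (-51/50) = 1/10
check: Δy/Fy = (23/500) / (23/50) = 1/10 ✓

α = 1/10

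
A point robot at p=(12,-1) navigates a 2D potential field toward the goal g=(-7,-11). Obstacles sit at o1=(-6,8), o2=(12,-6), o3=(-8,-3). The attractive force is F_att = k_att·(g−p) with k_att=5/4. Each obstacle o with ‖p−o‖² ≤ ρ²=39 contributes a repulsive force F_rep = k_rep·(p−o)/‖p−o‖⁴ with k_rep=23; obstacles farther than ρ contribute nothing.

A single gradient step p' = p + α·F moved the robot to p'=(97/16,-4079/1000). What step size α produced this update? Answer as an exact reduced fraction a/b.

α = 1/4

F_att = 5/4·(g−p) = 5/4·(-19,-10) = (-23.7500,-12.5000)
o1: d²=405 > ρ²=39 → inactive
o2: d²=25 ≤ ρ²=39; F_rep = 23·(0,5)/25² = (0.0000,0.1840)
o3: d²=404 > ρ²=39 → inactive
F = F_att + ΣF_rep = (-23.7500,-12.3160)
Δp = p'−p = (-5.9375,-3.0790); α = Δx/Fx = (-95/16) / (-95/4) = 1/4
check: Δy/Fy = (-3079/1000) / (-3079/250) = 1/4 ✓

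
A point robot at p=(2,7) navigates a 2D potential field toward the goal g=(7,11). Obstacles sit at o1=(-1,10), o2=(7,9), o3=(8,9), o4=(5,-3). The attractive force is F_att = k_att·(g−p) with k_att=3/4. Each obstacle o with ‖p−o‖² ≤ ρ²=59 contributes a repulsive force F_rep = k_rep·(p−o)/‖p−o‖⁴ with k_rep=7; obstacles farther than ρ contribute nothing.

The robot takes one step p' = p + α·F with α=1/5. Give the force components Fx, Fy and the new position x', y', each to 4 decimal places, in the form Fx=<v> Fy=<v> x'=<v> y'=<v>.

Fx=3.7469 Fy=2.9098 x'=2.7494 y'=7.5820

F_att = 3/4·(g−p) = 3/4·(5,4) = (3.7500,3.0000)
o1: d²=18 ≤ ρ²=59; F_rep = 7·(3,-3)/18² = (0.0648,-0.0648)
o2: d²=29 ≤ ρ²=59; F_rep = 7·(-5,-2)/29² = (-0.0416,-0.0166)
o3: d²=40 ≤ ρ²=59; F_rep = 7·(-6,-2)/40² = (-0.0262,-0.0088)
o4: d²=109 > ρ²=59 → inactive
F = F_att + ΣF_rep = (3.7469,2.9098)
p' = p + 1/5·F = (2.7494,7.5820)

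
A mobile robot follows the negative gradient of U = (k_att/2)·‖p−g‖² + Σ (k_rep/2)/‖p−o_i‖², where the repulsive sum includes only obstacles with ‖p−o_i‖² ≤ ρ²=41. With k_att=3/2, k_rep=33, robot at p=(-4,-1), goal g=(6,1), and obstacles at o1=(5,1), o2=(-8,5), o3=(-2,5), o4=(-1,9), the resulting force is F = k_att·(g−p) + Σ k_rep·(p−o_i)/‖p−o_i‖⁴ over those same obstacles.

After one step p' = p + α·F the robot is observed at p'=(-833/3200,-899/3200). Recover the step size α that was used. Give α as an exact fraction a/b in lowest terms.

α = 1/4

F_att = 3/2·(g−p) = 3/2·(10,2) = (15.0000,3.0000)
o1: d²=85 > ρ²=41 → inactive
o2: d²=52 > ρ²=41 → inactive
o3: d²=40 ≤ ρ²=41; F_rep = 33·(-2,-6)/40² = (-0.0413,-0.1237)
o4: d²=109 > ρ²=41 → inactive
F = F_att + ΣF_rep = (14.9588,2.8763)
Δp = p'−p = (3.7397,0.7191); α = Δx/Fx = (11967/3200) / (11967/800) = 1/4
check: Δy/Fy = (2301/3200) / (2301/800) = 1/4 ✓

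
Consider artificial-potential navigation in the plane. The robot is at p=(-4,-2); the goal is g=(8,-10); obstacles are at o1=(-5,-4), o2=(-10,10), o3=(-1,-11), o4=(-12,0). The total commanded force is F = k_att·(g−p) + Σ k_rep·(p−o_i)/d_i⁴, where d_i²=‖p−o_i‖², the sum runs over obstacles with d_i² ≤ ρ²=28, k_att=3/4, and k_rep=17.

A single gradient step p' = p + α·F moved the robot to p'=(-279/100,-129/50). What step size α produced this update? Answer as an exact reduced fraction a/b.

F_att = 3/4·(g−p) = 3/4·(12,-8) = (9.0000,-6.0000)
o1: d²=5 ≤ ρ²=28; F_rep = 17·(1,2)/5² = (0.6800,1.3600)
o2: d²=180 > ρ²=28 → inactive
o3: d²=90 > ρ²=28 → inactive
o4: d²=68 > ρ²=28 → inactive
F = F_att + ΣF_rep = (9.6800,-4.6400)
Δp = p'−p = (1.2100,-0.5800); α = Δx/Fx = (121/100) / (242/25) = 1/8
check: Δy/Fy = (-29/50) / (-116/25) = 1/8 ✓

α = 1/8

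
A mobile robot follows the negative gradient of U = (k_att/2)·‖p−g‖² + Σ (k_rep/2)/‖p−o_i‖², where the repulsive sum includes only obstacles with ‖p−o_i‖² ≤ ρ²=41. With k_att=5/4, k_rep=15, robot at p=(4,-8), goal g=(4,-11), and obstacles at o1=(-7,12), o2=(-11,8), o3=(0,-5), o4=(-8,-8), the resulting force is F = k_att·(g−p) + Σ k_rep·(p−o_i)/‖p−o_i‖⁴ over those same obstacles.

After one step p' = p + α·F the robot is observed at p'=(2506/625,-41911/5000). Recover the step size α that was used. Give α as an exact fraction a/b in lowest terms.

F_att = 5/4·(g−p) = 5/4·(0,-3) = (0.0000,-3.7500)
o1: d²=521 > ρ²=41 → inactive
o2: d²=481 > ρ²=41 → inactive
o3: d²=25 ≤ ρ²=41; F_rep = 15·(4,-3)/25² = (0.0960,-0.0720)
o4: d²=144 > ρ²=41 → inactive
F = F_att + ΣF_rep = (0.0960,-3.8220)
Δp = p'−p = (0.0096,-0.3822); α = Δx/Fx = (6/625) / (12/125) = 1/10
check: Δy/Fy = (-1911/5000) / (-1911/500) = 1/10 ✓

α = 1/10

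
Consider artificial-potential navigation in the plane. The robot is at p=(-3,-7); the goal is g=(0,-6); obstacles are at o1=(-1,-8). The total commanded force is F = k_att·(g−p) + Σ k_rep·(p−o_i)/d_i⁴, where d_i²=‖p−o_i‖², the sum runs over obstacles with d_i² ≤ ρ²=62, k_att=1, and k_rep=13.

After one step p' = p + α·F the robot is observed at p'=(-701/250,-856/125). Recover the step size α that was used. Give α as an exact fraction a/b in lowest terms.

α = 1/10

F_att = 1·(g−p) = 1·(3,1) = (3.0000,1.0000)
o1: d²=5 ≤ ρ²=62; F_rep = 13·(-2,1)/5² = (-1.0400,0.5200)
F = F_att + ΣF_rep = (1.9600,1.5200)
Δp = p'−p = (0.1960,0.1520); α = Δx/Fx = (49/250) / (49/25) = 1/10
check: Δy/Fy = (19/125) / (38/25) = 1/10 ✓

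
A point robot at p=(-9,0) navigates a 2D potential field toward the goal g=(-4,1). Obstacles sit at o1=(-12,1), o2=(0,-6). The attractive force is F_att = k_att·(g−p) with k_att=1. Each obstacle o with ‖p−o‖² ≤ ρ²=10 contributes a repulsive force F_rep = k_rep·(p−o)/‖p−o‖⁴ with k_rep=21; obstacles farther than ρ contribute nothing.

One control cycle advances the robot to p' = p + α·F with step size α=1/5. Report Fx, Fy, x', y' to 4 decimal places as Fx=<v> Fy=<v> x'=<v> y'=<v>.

F_att = 1·(g−p) = 1·(5,1) = (5.0000,1.0000)
o1: d²=10 ≤ ρ²=10; F_rep = 21·(3,-1)/10² = (0.6300,-0.2100)
o2: d²=117 > ρ²=10 → inactive
F = F_att + ΣF_rep = (5.6300,0.7900)
p' = p + 1/5·F = (-7.8740,0.1580)

Fx=5.6300 Fy=0.7900 x'=-7.8740 y'=0.1580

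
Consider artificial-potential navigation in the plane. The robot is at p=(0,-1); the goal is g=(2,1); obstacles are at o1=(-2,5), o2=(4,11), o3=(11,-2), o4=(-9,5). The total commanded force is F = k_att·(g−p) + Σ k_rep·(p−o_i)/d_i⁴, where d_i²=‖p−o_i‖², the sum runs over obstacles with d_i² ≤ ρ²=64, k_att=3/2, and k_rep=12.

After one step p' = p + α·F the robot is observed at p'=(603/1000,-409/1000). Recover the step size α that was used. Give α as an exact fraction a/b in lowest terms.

α = 1/5

F_att = 3/2·(g−p) = 3/2·(2,2) = (3.0000,3.0000)
o1: d²=40 ≤ ρ²=64; F_rep = 12·(2,-6)/40² = (0.0150,-0.0450)
o2: d²=160 > ρ²=64 → inactive
o3: d²=122 > ρ²=64 → inactive
o4: d²=117 > ρ²=64 → inactive
F = F_att + ΣF_rep = (3.0150,2.9550)
Δp = p'−p = (0.6030,0.5910); α = Δx/Fx = (603/1000) / (603/200) = 1/5
check: Δy/Fy = (591/1000) / (591/200) = 1/5 ✓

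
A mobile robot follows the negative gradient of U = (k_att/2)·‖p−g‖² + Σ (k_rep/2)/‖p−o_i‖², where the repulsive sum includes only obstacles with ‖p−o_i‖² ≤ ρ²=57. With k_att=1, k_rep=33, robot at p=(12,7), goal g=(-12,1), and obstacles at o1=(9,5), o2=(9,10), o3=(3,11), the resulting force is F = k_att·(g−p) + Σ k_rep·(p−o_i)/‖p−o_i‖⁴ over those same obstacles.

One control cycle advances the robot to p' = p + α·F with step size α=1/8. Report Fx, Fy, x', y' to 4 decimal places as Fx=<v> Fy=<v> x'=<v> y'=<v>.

F_att = 1·(g−p) = 1·(-24,-6) = (-24.0000,-6.0000)
o1: d²=13 ≤ ρ²=57; F_rep = 33·(3,2)/13² = (0.5858,0.3905)
o2: d²=18 ≤ ρ²=57; F_rep = 33·(3,-3)/18² = (0.3056,-0.3056)
o3: d²=97 > ρ²=57 → inactive
F = F_att + ΣF_rep = (-23.1086,-5.9150)
p' = p + 1/8·F = (9.1114,6.2606)

Fx=-23.1086 Fy=-5.9150 x'=9.1114 y'=6.2606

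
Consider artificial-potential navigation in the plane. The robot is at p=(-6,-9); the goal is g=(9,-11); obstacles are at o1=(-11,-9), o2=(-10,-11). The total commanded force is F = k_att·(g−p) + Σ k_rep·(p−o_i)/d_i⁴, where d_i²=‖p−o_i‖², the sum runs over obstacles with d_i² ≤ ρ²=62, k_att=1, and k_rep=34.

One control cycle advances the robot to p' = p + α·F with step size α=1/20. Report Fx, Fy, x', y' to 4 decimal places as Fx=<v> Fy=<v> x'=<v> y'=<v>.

F_att = 1·(g−p) = 1·(15,-2) = (15.0000,-2.0000)
o1: d²=25 ≤ ρ²=62; F_rep = 34·(5,0)/25² = (0.2720,0.0000)
o2: d²=20 ≤ ρ²=62; F_rep = 34·(4,2)/20² = (0.3400,0.1700)
F = F_att + ΣF_rep = (15.6120,-1.8300)
p' = p + 1/20·F = (-5.2194,-9.0915)

Fx=15.6120 Fy=-1.8300 x'=-5.2194 y'=-9.0915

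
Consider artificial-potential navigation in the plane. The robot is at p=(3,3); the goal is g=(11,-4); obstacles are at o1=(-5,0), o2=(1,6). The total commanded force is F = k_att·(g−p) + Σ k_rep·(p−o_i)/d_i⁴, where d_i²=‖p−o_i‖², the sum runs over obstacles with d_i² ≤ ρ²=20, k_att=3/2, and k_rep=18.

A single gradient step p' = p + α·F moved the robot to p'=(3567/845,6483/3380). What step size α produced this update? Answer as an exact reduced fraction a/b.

α = 1/10

F_att = 3/2·(g−p) = 3/2·(8,-7) = (12.0000,-10.5000)
o1: d²=73 > ρ²=20 → inactive
o2: d²=13 ≤ ρ²=20; F_rep = 18·(2,-3)/13² = (0.2130,-0.3195)
F = F_att + ΣF_rep = (12.2130,-10.8195)
Δp = p'−p = (1.2213,-1.0820); α = Δx/Fx = (1032/845) / (2064/169) = 1/10
check: Δy/Fy = (-3657/3380) / (-3657/338) = 1/10 ✓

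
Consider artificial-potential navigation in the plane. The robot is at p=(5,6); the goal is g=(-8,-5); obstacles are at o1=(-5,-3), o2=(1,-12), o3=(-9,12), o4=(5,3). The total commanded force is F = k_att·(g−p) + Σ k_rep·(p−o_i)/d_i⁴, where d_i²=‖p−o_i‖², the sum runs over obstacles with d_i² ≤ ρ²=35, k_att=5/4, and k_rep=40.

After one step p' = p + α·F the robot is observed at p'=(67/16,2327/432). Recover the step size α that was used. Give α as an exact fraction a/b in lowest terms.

α = 1/20

F_att = 5/4·(g−p) = 5/4·(-13,-11) = (-16.2500,-13.7500)
o1: d²=181 > ρ²=35 → inactive
o2: d²=340 > ρ²=35 → inactive
o3: d²=232 > ρ²=35 → inactive
o4: d²=9 ≤ ρ²=35; F_rep = 40·(0,3)/9² = (0.0000,1.4815)
F = F_att + ΣF_rep = (-16.2500,-12.2685)
Δp = p'−p = (-0.8125,-0.6134); α = Δx/Fx = (-13/16) / (-65/4) = 1/20
check: Δy/Fy = (-265/432) / (-1325/108) = 1/20 ✓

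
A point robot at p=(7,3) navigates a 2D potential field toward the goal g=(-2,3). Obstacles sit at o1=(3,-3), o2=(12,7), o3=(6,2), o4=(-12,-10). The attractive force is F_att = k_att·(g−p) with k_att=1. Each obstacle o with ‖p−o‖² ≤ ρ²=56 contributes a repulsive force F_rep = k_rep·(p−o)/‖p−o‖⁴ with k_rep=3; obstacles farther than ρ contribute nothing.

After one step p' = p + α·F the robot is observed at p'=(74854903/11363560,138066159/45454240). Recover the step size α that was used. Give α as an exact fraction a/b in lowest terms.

F_att = 1·(g−p) = 1·(-9,0) = (-9.0000,0.0000)
o1: d²=52 ≤ ρ²=56; F_rep = 3·(4,6)/52² = (0.0044,0.0067)
o2: d²=41 ≤ ρ²=56; F_rep = 3·(-5,-4)/41² = (-0.0089,-0.0071)
o3: d²=2 ≤ ρ²=56; F_rep = 3·(1,1)/2² = (0.7500,0.7500)
o4: d²=530 > ρ²=56 → inactive
F = F_att + ΣF_rep = (-8.2545,0.7495)
Δp = p'−p = (-0.4127,0.0375); α = Δx/Fx = (-4690017/11363560) / (-4690017/568178) = 1/20
check: Δy/Fy = (1703439/45454240) / (1703439/2272712) = 1/20 ✓

α = 1/20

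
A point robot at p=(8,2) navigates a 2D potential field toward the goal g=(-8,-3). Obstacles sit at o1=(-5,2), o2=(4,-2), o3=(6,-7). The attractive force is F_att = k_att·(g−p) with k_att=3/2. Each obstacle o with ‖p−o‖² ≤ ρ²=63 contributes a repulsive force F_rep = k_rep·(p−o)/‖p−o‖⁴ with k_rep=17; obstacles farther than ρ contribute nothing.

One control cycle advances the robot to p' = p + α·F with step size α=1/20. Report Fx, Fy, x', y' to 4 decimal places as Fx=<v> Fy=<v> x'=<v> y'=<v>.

Fx=-23.9336 Fy=-7.4336 x'=6.8033 y'=1.6283

F_att = 3/2·(g−p) = 3/2·(-16,-5) = (-24.0000,-7.5000)
o1: d²=169 > ρ²=63 → inactive
o2: d²=32 ≤ ρ²=63; F_rep = 17·(4,4)/32² = (0.0664,0.0664)
o3: d²=85 > ρ²=63 → inactive
F = F_att + ΣF_rep = (-23.9336,-7.4336)
p' = p + 1/20·F = (6.8033,1.6283)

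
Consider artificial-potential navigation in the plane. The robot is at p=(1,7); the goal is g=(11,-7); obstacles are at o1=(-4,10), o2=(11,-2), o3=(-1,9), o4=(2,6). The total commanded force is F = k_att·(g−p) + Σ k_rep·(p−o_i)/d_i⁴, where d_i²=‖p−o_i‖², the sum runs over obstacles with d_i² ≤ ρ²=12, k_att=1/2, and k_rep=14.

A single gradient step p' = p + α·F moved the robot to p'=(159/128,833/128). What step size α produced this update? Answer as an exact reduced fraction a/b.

F_att = 1/2·(g−p) = 1/2·(10,-14) = (5.0000,-7.0000)
o1: d²=34 > ρ²=12 → inactive
o2: d²=181 > ρ²=12 → inactive
o3: d²=8 ≤ ρ²=12; F_rep = 14·(2,-2)/8² = (0.4375,-0.4375)
o4: d²=2 ≤ ρ²=12; F_rep = 14·(-1,1)/2² = (-3.5000,3.5000)
F = F_att + ΣF_rep = (1.9375,-3.9375)
Δp = p'−p = (0.2422,-0.4922); α = Δx/Fx = (31/128) / (31/16) = 1/8
check: Δy/Fy = (-63/128) / (-63/16) = 1/8 ✓

α = 1/8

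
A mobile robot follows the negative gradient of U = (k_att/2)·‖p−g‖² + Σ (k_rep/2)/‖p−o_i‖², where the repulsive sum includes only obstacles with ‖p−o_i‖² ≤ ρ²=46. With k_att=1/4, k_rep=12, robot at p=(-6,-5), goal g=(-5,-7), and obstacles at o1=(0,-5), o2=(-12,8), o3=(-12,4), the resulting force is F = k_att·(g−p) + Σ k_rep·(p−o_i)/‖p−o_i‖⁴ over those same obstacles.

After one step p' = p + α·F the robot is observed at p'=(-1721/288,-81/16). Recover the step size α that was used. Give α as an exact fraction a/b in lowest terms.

F_att = 1/4·(g−p) = 1/4·(1,-2) = (0.2500,-0.5000)
o1: d²=36 ≤ ρ²=46; F_rep = 12·(-6,0)/36² = (-0.0556,0.0000)
o2: d²=205 > ρ²=46 → inactive
o3: d²=117 > ρ²=46 → inactive
F = F_att + ΣF_rep = (0.1944,-0.5000)
Δp = p'−p = (0.0243,-0.0625); α = Δx/Fx = (7/288) / (7/36) = 1/8
check: Δy/Fy = (-1/16) / (-1/2) = 1/8 ✓

α = 1/8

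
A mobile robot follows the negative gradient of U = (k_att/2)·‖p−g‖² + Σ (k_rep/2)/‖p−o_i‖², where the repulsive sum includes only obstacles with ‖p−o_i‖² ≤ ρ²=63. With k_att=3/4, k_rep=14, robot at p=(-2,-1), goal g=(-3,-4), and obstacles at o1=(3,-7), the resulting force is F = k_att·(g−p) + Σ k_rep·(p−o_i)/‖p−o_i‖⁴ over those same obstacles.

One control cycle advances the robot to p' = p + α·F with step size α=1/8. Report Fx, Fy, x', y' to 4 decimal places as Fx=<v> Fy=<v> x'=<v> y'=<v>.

F_att = 3/4·(g−p) = 3/4·(-1,-3) = (-0.7500,-2.2500)
o1: d²=61 ≤ ρ²=63; F_rep = 14·(-5,6)/61² = (-0.0188,0.0226)
F = F_att + ΣF_rep = (-0.7688,-2.2274)
p' = p + 1/8·F = (-2.0961,-1.2784)

Fx=-0.7688 Fy=-2.2274 x'=-2.0961 y'=-1.2784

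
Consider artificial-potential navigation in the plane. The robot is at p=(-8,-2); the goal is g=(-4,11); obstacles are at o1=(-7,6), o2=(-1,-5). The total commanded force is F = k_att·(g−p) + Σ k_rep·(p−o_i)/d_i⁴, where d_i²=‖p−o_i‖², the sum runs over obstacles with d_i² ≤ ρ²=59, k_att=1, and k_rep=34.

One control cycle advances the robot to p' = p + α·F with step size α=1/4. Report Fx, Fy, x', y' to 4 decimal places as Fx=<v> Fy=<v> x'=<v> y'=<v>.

F_att = 1·(g−p) = 1·(4,13) = (4.0000,13.0000)
o1: d²=65 > ρ²=59 → inactive
o2: d²=58 ≤ ρ²=59; F_rep = 34·(-7,3)/58² = (-0.0707,0.0303)
F = F_att + ΣF_rep = (3.9293,13.0303)
p' = p + 1/4·F = (-7.0177,1.2576)

Fx=3.9293 Fy=13.0303 x'=-7.0177 y'=1.2576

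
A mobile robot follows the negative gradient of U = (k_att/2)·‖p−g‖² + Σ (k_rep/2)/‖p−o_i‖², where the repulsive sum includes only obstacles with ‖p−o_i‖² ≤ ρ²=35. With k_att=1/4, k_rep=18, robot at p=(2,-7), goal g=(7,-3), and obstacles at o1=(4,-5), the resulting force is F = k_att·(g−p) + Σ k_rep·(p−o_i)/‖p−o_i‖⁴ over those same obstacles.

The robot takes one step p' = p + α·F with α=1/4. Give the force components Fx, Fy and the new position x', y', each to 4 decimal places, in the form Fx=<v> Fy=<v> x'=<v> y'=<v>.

F_att = 1/4·(g−p) = 1/4·(5,4) = (1.2500,1.0000)
o1: d²=8 ≤ ρ²=35; F_rep = 18·(-2,-2)/8² = (-0.5625,-0.5625)
F = F_att + ΣF_rep = (0.6875,0.4375)
p' = p + 1/4·F = (2.1719,-6.8906)

Fx=0.6875 Fy=0.4375 x'=2.1719 y'=-6.8906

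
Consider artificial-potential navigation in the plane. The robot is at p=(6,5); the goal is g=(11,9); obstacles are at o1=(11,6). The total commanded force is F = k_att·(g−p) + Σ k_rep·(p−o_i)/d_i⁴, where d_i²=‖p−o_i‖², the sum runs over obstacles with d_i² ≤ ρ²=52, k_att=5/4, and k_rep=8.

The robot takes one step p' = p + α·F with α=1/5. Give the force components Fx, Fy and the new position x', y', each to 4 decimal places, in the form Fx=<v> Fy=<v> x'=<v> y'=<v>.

F_att = 5/4·(g−p) = 5/4·(5,4) = (6.2500,5.0000)
o1: d²=26 ≤ ρ²=52; F_rep = 8·(-5,-1)/26² = (-0.0592,-0.0118)
F = F_att + ΣF_rep = (6.1908,4.9882)
p' = p + 1/5·F = (7.2382,5.9976)

Fx=6.1908 Fy=4.9882 x'=7.2382 y'=5.9976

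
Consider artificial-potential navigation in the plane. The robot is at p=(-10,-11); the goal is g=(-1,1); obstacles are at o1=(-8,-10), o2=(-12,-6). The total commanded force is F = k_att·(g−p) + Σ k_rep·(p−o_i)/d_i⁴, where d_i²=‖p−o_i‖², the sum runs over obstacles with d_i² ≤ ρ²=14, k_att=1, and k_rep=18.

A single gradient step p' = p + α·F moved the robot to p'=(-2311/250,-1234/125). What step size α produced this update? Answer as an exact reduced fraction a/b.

F_att = 1·(g−p) = 1·(9,12) = (9.0000,12.0000)
o1: d²=5 ≤ ρ²=14; F_rep = 18·(-2,-1)/5² = (-1.4400,-0.7200)
o2: d²=29 > ρ²=14 → inactive
F = F_att + ΣF_rep = (7.5600,11.2800)
Δp = p'−p = (0.7560,1.1280); α = Δx/Fx = (189/250) / (189/25) = 1/10
check: Δy/Fy = (141/125) / (282/25) = 1/10 ✓

α = 1/10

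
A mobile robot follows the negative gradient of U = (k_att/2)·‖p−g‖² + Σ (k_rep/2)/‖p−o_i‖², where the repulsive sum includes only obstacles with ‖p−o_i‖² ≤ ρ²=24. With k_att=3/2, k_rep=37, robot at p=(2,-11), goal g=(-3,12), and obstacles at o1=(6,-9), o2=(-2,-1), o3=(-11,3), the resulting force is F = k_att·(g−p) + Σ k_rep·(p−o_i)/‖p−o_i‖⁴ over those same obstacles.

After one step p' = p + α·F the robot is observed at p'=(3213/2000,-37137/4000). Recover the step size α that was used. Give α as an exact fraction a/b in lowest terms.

F_att = 3/2·(g−p) = 3/2·(-5,23) = (-7.5000,34.5000)
o1: d²=20 ≤ ρ²=24; F_rep = 37·(-4,-2)/20² = (-0.3700,-0.1850)
o2: d²=116 > ρ²=24 → inactive
o3: d²=365 > ρ²=24 → inactive
F = F_att + ΣF_rep = (-7.8700,34.3150)
Δp = p'−p = (-0.3935,1.7158); α = Δx/Fx = (-787/2000) / (-787/100) = 1/20
check: Δy/Fy = (6863/4000) / (6863/200) = 1/20 ✓

α = 1/20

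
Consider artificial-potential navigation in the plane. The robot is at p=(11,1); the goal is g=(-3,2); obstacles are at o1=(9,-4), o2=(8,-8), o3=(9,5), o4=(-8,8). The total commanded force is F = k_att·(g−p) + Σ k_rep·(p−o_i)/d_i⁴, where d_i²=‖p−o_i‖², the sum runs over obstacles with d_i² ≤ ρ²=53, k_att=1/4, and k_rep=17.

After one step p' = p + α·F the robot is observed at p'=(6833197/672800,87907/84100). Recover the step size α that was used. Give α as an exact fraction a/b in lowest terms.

α = 1/4

F_att = 1/4·(g−p) = 1/4·(-14,1) = (-3.5000,0.2500)
o1: d²=29 ≤ ρ²=53; F_rep = 17·(2,5)/29² = (0.0404,0.1011)
o2: d²=90 > ρ²=53 → inactive
o3: d²=20 ≤ ρ²=53; F_rep = 17·(2,-4)/20² = (0.0850,-0.1700)
o4: d²=410 > ρ²=53 → inactive
F = F_att + ΣF_rep = (-3.3746,0.1811)
Δp = p'−p = (-0.8436,0.0453); α = Δx/Fx = (-567603/672800) / (-567603/168200) = 1/4
check: Δy/Fy = (3807/84100) / (3807/21025) = 1/4 ✓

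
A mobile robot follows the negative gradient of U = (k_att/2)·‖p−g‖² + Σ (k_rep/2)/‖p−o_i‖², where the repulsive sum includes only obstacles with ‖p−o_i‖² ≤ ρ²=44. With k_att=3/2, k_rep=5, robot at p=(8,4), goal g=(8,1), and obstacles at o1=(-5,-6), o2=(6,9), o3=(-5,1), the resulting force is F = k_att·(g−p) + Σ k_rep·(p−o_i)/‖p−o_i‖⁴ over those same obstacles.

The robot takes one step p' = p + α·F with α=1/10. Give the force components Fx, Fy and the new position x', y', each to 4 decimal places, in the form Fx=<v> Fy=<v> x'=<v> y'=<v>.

F_att = 3/2·(g−p) = 3/2·(0,-3) = (0.0000,-4.5000)
o1: d²=269 > ρ²=44 → inactive
o2: d²=29 ≤ ρ²=44; F_rep = 5·(2,-5)/29² = (0.0119,-0.0297)
o3: d²=178 > ρ²=44 → inactive
F = F_att + ΣF_rep = (0.0119,-4.5297)
p' = p + 1/10·F = (8.0012,3.5470)

Fx=0.0119 Fy=-4.5297 x'=8.0012 y'=3.5470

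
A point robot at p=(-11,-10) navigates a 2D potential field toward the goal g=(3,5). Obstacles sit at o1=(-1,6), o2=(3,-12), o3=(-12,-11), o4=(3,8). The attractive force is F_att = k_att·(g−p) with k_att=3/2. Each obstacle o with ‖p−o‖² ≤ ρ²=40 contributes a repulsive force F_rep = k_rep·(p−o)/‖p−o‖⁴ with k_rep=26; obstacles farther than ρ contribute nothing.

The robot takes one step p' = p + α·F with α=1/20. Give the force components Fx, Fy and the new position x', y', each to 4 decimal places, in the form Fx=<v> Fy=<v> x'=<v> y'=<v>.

F_att = 3/2·(g−p) = 3/2·(14,15) = (21.0000,22.5000)
o1: d²=356 > ρ²=40 → inactive
o2: d²=200 > ρ²=40 → inactive
o3: d²=2 ≤ ρ²=40; F_rep = 26·(1,1)/2² = (6.5000,6.5000)
o4: d²=520 > ρ²=40 → inactive
F = F_att + ΣF_rep = (27.5000,29.0000)
p' = p + 1/20·F = (-9.6250,-8.5500)

Fx=27.5000 Fy=29.0000 x'=-9.6250 y'=-8.5500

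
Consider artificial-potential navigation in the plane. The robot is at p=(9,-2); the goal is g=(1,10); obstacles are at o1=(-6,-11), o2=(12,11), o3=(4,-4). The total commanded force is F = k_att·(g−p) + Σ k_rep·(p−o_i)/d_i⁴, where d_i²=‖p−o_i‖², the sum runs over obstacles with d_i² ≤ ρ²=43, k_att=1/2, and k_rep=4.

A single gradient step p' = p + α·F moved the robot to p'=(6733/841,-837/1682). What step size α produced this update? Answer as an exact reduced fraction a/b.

α = 1/4

F_att = 1/2·(g−p) = 1/2·(-8,12) = (-4.0000,6.0000)
o1: d²=306 > ρ²=43 → inactive
o2: d²=178 > ρ²=43 → inactive
o3: d²=29 ≤ ρ²=43; F_rep = 4·(5,2)/29² = (0.0238,0.0095)
F = F_att + ΣF_rep = (-3.9762,6.0095)
Δp = p'−p = (-0.9941,1.5024); α = Δx/Fx = (-836/841) / (-3344/841) = 1/4
check: Δy/Fy = (2527/1682) / (5054/841) = 1/4 ✓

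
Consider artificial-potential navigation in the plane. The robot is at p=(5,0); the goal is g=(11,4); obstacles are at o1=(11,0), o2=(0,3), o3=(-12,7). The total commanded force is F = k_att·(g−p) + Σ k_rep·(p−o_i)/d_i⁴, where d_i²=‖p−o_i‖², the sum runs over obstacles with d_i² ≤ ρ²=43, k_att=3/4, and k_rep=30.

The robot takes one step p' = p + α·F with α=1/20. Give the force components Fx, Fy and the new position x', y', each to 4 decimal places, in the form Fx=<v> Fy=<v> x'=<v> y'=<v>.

F_att = 3/4·(g−p) = 3/4·(6,4) = (4.5000,3.0000)
o1: d²=36 ≤ ρ²=43; F_rep = 30·(-6,0)/36² = (-0.1389,0.0000)
o2: d²=34 ≤ ρ²=43; F_rep = 30·(5,-3)/34² = (0.1298,-0.0779)
o3: d²=338 > ρ²=43 → inactive
F = F_att + ΣF_rep = (4.4909,2.9221)
p' = p + 1/20·F = (5.2245,0.1461)

Fx=4.4909 Fy=2.9221 x'=5.2245 y'=0.1461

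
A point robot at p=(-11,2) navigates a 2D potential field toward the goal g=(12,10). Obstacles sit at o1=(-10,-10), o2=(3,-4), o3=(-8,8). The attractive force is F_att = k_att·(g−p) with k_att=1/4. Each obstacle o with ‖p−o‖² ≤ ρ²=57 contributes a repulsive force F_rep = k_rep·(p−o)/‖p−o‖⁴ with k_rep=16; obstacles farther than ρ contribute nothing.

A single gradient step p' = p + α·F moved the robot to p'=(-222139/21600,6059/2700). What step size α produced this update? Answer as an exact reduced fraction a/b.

F_att = 1/4·(g−p) = 1/4·(23,8) = (5.7500,2.0000)
o1: d²=145 > ρ²=57 → inactive
o2: d²=232 > ρ²=57 → inactive
o3: d²=45 ≤ ρ²=57; F_rep = 16·(-3,-6)/45² = (-0.0237,-0.0474)
F = F_att + ΣF_rep = (5.7263,1.9526)
Δp = p'−p = (0.7158,0.2441); α = Δx/Fx = (15461/21600) / (15461/2700) = 1/8
check: Δy/Fy = (659/2700) / (1318/675) = 1/8 ✓

α = 1/8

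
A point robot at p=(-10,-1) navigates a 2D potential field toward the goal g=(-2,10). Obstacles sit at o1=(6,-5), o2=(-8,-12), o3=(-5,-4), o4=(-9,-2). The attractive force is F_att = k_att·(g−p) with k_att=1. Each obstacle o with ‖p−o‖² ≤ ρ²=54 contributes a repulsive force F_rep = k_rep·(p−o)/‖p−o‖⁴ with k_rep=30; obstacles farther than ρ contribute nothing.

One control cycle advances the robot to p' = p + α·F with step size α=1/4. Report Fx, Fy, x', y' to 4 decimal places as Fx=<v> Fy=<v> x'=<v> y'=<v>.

F_att = 1·(g−p) = 1·(8,11) = (8.0000,11.0000)
o1: d²=272 > ρ²=54 → inactive
o2: d²=125 > ρ²=54 → inactive
o3: d²=34 ≤ ρ²=54; F_rep = 30·(-5,3)/34² = (-0.1298,0.0779)
o4: d²=2 ≤ ρ²=54; F_rep = 30·(-1,1)/2² = (-7.5000,7.5000)
F = F_att + ΣF_rep = (0.3702,18.5779)
p' = p + 1/4·F = (-9.9074,3.6445)

Fx=0.3702 Fy=18.5779 x'=-9.9074 y'=3.6445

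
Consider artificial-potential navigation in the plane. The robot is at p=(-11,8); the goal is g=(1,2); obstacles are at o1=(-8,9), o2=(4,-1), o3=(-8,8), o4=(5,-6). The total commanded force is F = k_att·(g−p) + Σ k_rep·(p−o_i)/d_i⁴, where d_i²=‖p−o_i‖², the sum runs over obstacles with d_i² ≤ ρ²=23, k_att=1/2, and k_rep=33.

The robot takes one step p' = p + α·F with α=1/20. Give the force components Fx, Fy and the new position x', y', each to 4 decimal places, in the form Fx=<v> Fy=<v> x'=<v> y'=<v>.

F_att = 1/2·(g−p) = 1/2·(12,-6) = (6.0000,-3.0000)
o1: d²=10 ≤ ρ²=23; F_rep = 33·(-3,-1)/10² = (-0.9900,-0.3300)
o2: d²=306 > ρ²=23 → inactive
o3: d²=9 ≤ ρ²=23; F_rep = 33·(-3,0)/9² = (-1.2222,0.0000)
o4: d²=452 > ρ²=23 → inactive
F = F_att + ΣF_rep = (3.7878,-3.3300)
p' = p + 1/20·F = (-10.8106,7.8335)

Fx=3.7878 Fy=-3.3300 x'=-10.8106 y'=7.8335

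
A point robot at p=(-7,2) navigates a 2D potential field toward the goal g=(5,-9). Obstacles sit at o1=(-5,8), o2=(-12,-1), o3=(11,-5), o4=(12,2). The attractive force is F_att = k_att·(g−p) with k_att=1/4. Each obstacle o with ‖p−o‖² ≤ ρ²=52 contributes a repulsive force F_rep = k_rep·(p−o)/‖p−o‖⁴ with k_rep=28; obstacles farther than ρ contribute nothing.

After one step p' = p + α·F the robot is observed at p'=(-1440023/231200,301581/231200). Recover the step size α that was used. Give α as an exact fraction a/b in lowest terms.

F_att = 1/4·(g−p) = 1/4·(12,-11) = (3.0000,-2.7500)
o1: d²=40 ≤ ρ²=52; F_rep = 28·(-2,-6)/40² = (-0.0350,-0.1050)
o2: d²=34 ≤ ρ²=52; F_rep = 28·(5,3)/34² = (0.1211,0.0727)
o3: d²=373 > ρ²=52 → inactive
o4: d²=361 > ρ²=52 → inactive
F = F_att + ΣF_rep = (3.0861,-2.7823)
Δp = p'−p = (0.7715,-0.6956); α = Δx/Fx = (178377/231200) / (178377/57800) = 1/4
check: Δy/Fy = (-160819/231200) / (-160819/57800) = 1/4 ✓

α = 1/4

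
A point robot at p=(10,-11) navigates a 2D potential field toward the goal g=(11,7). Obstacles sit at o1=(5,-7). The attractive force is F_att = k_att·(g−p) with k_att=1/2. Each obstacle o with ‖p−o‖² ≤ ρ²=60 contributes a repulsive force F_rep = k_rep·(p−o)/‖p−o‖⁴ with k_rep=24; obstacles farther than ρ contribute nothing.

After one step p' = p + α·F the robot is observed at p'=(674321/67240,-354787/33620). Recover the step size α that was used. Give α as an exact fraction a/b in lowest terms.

α = 1/20

F_att = 1/2·(g−p) = 1/2·(1,18) = (0.5000,9.0000)
o1: d²=41 ≤ ρ²=60; F_rep = 24·(5,-4)/41² = (0.0714,-0.0571)
F = F_att + ΣF_rep = (0.5714,8.9429)
Δp = p'−p = (0.0286,0.4471); α = Δx/Fx = (1921/67240) / (1921/3362) = 1/20
check: Δy/Fy = (15033/33620) / (15033/1681) = 1/20 ✓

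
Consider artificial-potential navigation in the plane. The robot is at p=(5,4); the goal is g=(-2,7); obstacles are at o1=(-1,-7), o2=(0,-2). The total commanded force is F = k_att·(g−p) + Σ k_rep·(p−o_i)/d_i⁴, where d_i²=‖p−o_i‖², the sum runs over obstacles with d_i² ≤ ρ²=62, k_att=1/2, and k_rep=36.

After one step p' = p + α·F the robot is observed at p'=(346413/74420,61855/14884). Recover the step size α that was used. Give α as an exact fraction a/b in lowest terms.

F_att = 1/2·(g−p) = 1/2·(-7,3) = (-3.5000,1.5000)
o1: d²=157 > ρ²=62 → inactive
o2: d²=61 ≤ ρ²=62; F_rep = 36·(5,6)/61² = (0.0484,0.0580)
F = F_att + ΣF_rep = (-3.4516,1.5580)
Δp = p'−p = (-0.3452,0.1558); α = Δx/Fx = (-25687/74420) / (-25687/7442) = 1/10
check: Δy/Fy = (2319/14884) / (11595/7442) = 1/10 ✓

α = 1/10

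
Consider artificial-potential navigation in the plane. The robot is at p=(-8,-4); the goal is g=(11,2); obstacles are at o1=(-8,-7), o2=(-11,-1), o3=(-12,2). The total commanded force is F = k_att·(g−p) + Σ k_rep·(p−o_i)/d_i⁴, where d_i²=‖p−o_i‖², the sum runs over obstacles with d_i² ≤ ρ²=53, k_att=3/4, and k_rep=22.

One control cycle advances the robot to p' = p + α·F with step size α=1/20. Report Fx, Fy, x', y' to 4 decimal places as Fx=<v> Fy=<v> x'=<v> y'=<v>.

F_att = 3/4·(g−p) = 3/4·(19,6) = (14.2500,4.5000)
o1: d²=9 ≤ ρ²=53; F_rep = 22·(0,3)/9² = (0.0000,0.8148)
o2: d²=18 ≤ ρ²=53; F_rep = 22·(3,-3)/18² = (0.2037,-0.2037)
o3: d²=52 ≤ ρ²=53; F_rep = 22·(4,-6)/52² = (0.0325,-0.0488)
F = F_att + ΣF_rep = (14.4862,5.0623)
p' = p + 1/20·F = (-7.2757,-3.7469)

Fx=14.4862 Fy=5.0623 x'=-7.2757 y'=-3.7469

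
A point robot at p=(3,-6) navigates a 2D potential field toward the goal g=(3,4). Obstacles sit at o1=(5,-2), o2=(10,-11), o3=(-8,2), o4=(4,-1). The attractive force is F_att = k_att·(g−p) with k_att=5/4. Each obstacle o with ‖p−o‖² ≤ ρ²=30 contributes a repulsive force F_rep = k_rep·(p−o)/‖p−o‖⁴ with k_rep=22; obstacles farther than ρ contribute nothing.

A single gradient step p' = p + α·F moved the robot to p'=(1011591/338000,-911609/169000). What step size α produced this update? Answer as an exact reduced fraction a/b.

F_att = 5/4·(g−p) = 5/4·(0,10) = (0.0000,12.5000)
o1: d²=20 ≤ ρ²=30; F_rep = 22·(-2,-4)/20² = (-0.1100,-0.2200)
o2: d²=74 > ρ²=30 → inactive
o3: d²=185 > ρ²=30 → inactive
o4: d²=26 ≤ ρ²=30; F_rep = 22·(-1,-5)/26² = (-0.0325,-0.1627)
F = F_att + ΣF_rep = (-0.1425,12.1173)
Δp = p'−p = (-0.0071,0.6059); α = Δx/Fx = (-2409/338000) / (-2409/16900) = 1/20
check: Δy/Fy = (102391/169000) / (102391/8450) = 1/20 ✓

α = 1/20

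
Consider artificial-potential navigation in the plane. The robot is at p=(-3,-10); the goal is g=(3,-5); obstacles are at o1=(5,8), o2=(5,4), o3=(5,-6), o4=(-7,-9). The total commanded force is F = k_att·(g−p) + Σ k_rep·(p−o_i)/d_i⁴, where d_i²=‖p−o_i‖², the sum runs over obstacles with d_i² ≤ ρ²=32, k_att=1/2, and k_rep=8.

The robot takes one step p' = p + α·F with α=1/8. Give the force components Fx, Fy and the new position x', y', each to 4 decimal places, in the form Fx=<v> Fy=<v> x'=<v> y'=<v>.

F_att = 1/2·(g−p) = 1/2·(6,5) = (3.0000,2.5000)
o1: d²=388 > ρ²=32 → inactive
o2: d²=260 > ρ²=32 → inactive
o3: d²=80 > ρ²=32 → inactive
o4: d²=17 ≤ ρ²=32; F_rep = 8·(4,-1)/17² = (0.1107,-0.0277)
F = F_att + ΣF_rep = (3.1107,2.4723)
p' = p + 1/8·F = (-2.6112,-9.6910)

Fx=3.1107 Fy=2.4723 x'=-2.6112 y'=-9.6910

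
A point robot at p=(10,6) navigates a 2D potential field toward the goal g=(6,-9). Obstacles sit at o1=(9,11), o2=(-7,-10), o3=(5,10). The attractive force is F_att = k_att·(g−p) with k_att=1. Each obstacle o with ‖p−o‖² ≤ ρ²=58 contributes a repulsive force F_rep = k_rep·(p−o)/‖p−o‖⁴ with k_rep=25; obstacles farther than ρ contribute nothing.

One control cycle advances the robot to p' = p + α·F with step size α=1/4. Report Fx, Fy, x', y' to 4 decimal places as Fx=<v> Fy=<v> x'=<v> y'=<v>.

F_att = 1·(g−p) = 1·(-4,-15) = (-4.0000,-15.0000)
o1: d²=26 ≤ ρ²=58; F_rep = 25·(1,-5)/26² = (0.0370,-0.1849)
o2: d²=545 > ρ²=58 → inactive
o3: d²=41 ≤ ρ²=58; F_rep = 25·(5,-4)/41² = (0.0744,-0.0595)
F = F_att + ΣF_rep = (-3.8887,-15.2444)
p' = p + 1/4·F = (9.0278,2.1889)

Fx=-3.8887 Fy=-15.2444 x'=9.0278 y'=2.1889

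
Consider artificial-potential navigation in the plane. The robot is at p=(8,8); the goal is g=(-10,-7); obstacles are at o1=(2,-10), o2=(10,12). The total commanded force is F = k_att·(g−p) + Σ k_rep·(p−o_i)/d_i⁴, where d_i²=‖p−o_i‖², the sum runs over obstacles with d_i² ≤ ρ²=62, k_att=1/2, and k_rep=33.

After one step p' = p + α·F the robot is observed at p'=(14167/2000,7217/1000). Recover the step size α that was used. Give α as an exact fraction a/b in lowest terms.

α = 1/10

F_att = 1/2·(g−p) = 1/2·(-18,-15) = (-9.0000,-7.5000)
o1: d²=360 > ρ²=62 → inactive
o2: d²=20 ≤ ρ²=62; F_rep = 33·(-2,-4)/20² = (-0.1650,-0.3300)
F = F_att + ΣF_rep = (-9.1650,-7.8300)
Δp = p'−p = (-0.9165,-0.7830); α = Δx/Fx = (-1833/2000) / (-1833/200) = 1/10
check: Δy/Fy = (-783/1000) / (-783/100) = 1/10 ✓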